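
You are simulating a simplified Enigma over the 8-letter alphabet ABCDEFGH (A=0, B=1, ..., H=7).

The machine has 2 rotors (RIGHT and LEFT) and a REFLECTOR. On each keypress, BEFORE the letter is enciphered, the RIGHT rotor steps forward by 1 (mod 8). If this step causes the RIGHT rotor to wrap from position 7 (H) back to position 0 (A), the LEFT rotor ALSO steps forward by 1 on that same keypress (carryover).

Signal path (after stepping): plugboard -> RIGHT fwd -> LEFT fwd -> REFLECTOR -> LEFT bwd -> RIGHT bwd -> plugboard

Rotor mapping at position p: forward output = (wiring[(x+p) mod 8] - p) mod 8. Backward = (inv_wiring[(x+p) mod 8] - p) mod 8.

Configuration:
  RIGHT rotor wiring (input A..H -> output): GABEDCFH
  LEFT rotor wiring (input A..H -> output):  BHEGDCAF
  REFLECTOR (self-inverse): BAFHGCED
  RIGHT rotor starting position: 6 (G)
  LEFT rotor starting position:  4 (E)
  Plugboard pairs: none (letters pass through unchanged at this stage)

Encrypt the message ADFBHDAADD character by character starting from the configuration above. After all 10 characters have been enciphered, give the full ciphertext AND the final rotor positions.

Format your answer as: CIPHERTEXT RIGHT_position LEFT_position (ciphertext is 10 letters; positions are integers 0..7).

Answer: EBBHDADEHH 0 6

Derivation:
Char 1 ('A'): step: R->7, L=4; A->plug->A->R->A->L->H->refl->D->L'->F->R'->E->plug->E
Char 2 ('D'): step: R->0, L->5 (L advanced); D->plug->D->R->E->L->C->refl->F->L'->A->R'->B->plug->B
Char 3 ('F'): step: R->1, L=5; F->plug->F->R->E->L->C->refl->F->L'->A->R'->B->plug->B
Char 4 ('B'): step: R->2, L=5; B->plug->B->R->C->L->A->refl->B->L'->G->R'->H->plug->H
Char 5 ('H'): step: R->3, L=5; H->plug->H->R->G->L->B->refl->A->L'->C->R'->D->plug->D
Char 6 ('D'): step: R->4, L=5; D->plug->D->R->D->L->E->refl->G->L'->H->R'->A->plug->A
Char 7 ('A'): step: R->5, L=5; A->plug->A->R->F->L->H->refl->D->L'->B->R'->D->plug->D
Char 8 ('A'): step: R->6, L=5; A->plug->A->R->H->L->G->refl->E->L'->D->R'->E->plug->E
Char 9 ('D'): step: R->7, L=5; D->plug->D->R->C->L->A->refl->B->L'->G->R'->H->plug->H
Char 10 ('D'): step: R->0, L->6 (L advanced); D->plug->D->R->E->L->G->refl->E->L'->H->R'->H->plug->H
Final: ciphertext=EBBHDADEHH, RIGHT=0, LEFT=6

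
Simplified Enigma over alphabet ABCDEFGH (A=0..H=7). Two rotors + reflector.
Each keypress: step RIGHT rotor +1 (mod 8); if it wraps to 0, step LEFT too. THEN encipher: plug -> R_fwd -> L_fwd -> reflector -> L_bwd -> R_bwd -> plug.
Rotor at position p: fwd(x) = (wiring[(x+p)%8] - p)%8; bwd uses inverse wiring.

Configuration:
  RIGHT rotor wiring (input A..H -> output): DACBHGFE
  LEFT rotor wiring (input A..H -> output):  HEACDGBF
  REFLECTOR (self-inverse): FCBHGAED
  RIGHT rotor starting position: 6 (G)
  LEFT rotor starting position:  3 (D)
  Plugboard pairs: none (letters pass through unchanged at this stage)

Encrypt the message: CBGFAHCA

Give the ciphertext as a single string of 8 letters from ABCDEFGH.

Char 1 ('C'): step: R->7, L=3; C->plug->C->R->B->L->A->refl->F->L'->H->R'->G->plug->G
Char 2 ('B'): step: R->0, L->4 (L advanced); B->plug->B->R->A->L->H->refl->D->L'->E->R'->H->plug->H
Char 3 ('G'): step: R->1, L=4; G->plug->G->R->D->L->B->refl->C->L'->B->R'->B->plug->B
Char 4 ('F'): step: R->2, L=4; F->plug->F->R->C->L->F->refl->A->L'->F->R'->C->plug->C
Char 5 ('A'): step: R->3, L=4; A->plug->A->R->G->L->E->refl->G->L'->H->R'->H->plug->H
Char 6 ('H'): step: R->4, L=4; H->plug->H->R->F->L->A->refl->F->L'->C->R'->B->plug->B
Char 7 ('C'): step: R->5, L=4; C->plug->C->R->H->L->G->refl->E->L'->G->R'->D->plug->D
Char 8 ('A'): step: R->6, L=4; A->plug->A->R->H->L->G->refl->E->L'->G->R'->B->plug->B

Answer: GHBCHBDB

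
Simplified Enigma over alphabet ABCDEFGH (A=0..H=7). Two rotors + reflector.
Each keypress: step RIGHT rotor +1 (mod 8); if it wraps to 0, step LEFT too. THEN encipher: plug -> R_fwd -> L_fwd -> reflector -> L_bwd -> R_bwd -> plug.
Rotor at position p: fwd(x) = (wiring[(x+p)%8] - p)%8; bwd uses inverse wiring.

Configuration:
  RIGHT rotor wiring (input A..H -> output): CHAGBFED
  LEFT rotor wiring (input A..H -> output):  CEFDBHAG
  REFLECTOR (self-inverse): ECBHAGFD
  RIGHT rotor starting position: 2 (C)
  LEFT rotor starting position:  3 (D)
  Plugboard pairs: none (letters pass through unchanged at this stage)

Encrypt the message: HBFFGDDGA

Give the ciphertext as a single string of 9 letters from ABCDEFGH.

Answer: GFGEEHEBB

Derivation:
Char 1 ('H'): step: R->3, L=3; H->plug->H->R->F->L->H->refl->D->L'->E->R'->G->plug->G
Char 2 ('B'): step: R->4, L=3; B->plug->B->R->B->L->G->refl->F->L'->D->R'->F->plug->F
Char 3 ('F'): step: R->5, L=3; F->plug->F->R->D->L->F->refl->G->L'->B->R'->G->plug->G
Char 4 ('F'): step: R->6, L=3; F->plug->F->R->A->L->A->refl->E->L'->C->R'->E->plug->E
Char 5 ('G'): step: R->7, L=3; G->plug->G->R->G->L->B->refl->C->L'->H->R'->E->plug->E
Char 6 ('D'): step: R->0, L->4 (L advanced); D->plug->D->R->G->L->B->refl->C->L'->D->R'->H->plug->H
Char 7 ('D'): step: R->1, L=4; D->plug->D->R->A->L->F->refl->G->L'->E->R'->E->plug->E
Char 8 ('G'): step: R->2, L=4; G->plug->G->R->A->L->F->refl->G->L'->E->R'->B->plug->B
Char 9 ('A'): step: R->3, L=4; A->plug->A->R->D->L->C->refl->B->L'->G->R'->B->plug->B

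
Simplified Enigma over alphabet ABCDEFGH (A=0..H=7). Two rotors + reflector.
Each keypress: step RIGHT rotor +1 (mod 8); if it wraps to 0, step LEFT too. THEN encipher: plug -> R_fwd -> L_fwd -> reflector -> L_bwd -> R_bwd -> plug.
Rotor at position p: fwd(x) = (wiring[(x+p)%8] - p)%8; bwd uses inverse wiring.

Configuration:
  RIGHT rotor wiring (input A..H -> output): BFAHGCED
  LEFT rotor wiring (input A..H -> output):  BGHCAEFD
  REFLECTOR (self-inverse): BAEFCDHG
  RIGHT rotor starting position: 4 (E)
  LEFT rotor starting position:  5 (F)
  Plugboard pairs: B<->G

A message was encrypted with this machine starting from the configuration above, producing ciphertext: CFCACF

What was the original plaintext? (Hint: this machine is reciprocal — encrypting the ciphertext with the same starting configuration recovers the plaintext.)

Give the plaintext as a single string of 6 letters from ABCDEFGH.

Answer: GHFFDE

Derivation:
Char 1 ('C'): step: R->5, L=5; C->plug->C->R->G->L->F->refl->D->L'->H->R'->B->plug->G
Char 2 ('F'): step: R->6, L=5; F->plug->F->R->B->L->A->refl->B->L'->E->R'->H->plug->H
Char 3 ('C'): step: R->7, L=5; C->plug->C->R->G->L->F->refl->D->L'->H->R'->F->plug->F
Char 4 ('A'): step: R->0, L->6 (L advanced); A->plug->A->R->B->L->F->refl->D->L'->C->R'->F->plug->F
Char 5 ('C'): step: R->1, L=6; C->plug->C->R->G->L->C->refl->E->L'->F->R'->D->plug->D
Char 6 ('F'): step: R->2, L=6; F->plug->F->R->B->L->F->refl->D->L'->C->R'->E->plug->E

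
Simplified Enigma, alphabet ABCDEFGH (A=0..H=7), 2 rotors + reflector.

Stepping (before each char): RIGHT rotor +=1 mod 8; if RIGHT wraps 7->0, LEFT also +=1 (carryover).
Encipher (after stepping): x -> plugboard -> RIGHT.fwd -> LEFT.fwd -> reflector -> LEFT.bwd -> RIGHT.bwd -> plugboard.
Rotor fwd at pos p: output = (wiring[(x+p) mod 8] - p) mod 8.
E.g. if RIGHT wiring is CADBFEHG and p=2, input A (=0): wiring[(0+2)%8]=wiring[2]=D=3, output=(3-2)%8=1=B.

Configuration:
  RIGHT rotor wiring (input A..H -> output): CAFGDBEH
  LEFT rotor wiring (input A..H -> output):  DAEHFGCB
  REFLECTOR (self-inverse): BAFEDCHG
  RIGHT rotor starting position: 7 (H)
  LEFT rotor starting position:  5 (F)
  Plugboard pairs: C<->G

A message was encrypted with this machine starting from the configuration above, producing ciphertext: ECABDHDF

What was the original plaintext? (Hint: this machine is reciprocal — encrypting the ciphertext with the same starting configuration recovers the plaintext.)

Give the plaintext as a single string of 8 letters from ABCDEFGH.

Char 1 ('E'): step: R->0, L->6 (L advanced); E->plug->E->R->D->L->C->refl->F->L'->C->R'->A->plug->A
Char 2 ('C'): step: R->1, L=6; C->plug->G->R->G->L->H->refl->G->L'->E->R'->B->plug->B
Char 3 ('A'): step: R->2, L=6; A->plug->A->R->D->L->C->refl->F->L'->C->R'->E->plug->E
Char 4 ('B'): step: R->3, L=6; B->plug->B->R->A->L->E->refl->D->L'->B->R'->D->plug->D
Char 5 ('D'): step: R->4, L=6; D->plug->D->R->D->L->C->refl->F->L'->C->R'->H->plug->H
Char 6 ('H'): step: R->5, L=6; H->plug->H->R->G->L->H->refl->G->L'->E->R'->A->plug->A
Char 7 ('D'): step: R->6, L=6; D->plug->D->R->C->L->F->refl->C->L'->D->R'->H->plug->H
Char 8 ('F'): step: R->7, L=6; F->plug->F->R->E->L->G->refl->H->L'->G->R'->D->plug->D

Answer: ABEDHAHD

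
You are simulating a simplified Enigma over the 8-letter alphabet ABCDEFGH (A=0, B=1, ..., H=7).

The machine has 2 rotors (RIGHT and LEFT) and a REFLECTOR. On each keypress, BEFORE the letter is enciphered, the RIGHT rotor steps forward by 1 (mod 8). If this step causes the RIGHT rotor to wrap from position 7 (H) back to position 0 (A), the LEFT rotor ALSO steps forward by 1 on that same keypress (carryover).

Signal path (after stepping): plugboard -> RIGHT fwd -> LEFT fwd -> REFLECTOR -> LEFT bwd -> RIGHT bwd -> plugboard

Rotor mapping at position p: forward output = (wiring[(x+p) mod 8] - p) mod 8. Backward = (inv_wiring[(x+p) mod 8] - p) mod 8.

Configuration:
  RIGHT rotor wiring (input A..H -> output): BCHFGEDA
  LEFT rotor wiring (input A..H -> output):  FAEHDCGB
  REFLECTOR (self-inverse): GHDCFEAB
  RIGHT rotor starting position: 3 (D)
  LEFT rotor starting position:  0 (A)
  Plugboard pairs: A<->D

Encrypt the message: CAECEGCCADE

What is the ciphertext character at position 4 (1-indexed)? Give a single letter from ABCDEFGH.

Char 1 ('C'): step: R->4, L=0; C->plug->C->R->H->L->B->refl->H->L'->D->R'->G->plug->G
Char 2 ('A'): step: R->5, L=0; A->plug->D->R->E->L->D->refl->C->L'->F->R'->E->plug->E
Char 3 ('E'): step: R->6, L=0; E->plug->E->R->B->L->A->refl->G->L'->G->R'->H->plug->H
Char 4 ('C'): step: R->7, L=0; C->plug->C->R->D->L->H->refl->B->L'->H->R'->F->plug->F

F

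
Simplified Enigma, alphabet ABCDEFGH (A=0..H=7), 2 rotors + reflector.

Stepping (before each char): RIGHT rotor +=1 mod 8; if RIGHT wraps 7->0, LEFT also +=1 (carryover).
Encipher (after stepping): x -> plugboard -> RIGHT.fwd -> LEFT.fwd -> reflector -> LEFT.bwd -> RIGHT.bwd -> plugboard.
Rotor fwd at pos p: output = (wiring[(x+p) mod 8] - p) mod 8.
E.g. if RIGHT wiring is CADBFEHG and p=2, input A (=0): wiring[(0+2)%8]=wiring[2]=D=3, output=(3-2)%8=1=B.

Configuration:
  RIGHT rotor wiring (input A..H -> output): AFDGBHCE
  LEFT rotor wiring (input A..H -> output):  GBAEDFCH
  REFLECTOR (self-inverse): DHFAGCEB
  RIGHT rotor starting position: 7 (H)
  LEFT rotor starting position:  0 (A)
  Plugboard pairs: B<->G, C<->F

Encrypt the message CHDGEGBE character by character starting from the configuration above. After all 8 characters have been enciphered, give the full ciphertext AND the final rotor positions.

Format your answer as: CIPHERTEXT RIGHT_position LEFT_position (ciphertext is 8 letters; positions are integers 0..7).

Answer: FBAFFBDH 7 1

Derivation:
Char 1 ('C'): step: R->0, L->1 (L advanced); C->plug->F->R->H->L->F->refl->C->L'->D->R'->C->plug->F
Char 2 ('H'): step: R->1, L=1; H->plug->H->R->H->L->F->refl->C->L'->D->R'->G->plug->B
Char 3 ('D'): step: R->2, L=1; D->plug->D->R->F->L->B->refl->H->L'->B->R'->A->plug->A
Char 4 ('G'): step: R->3, L=1; G->plug->B->R->G->L->G->refl->E->L'->E->R'->C->plug->F
Char 5 ('E'): step: R->4, L=1; E->plug->E->R->E->L->E->refl->G->L'->G->R'->C->plug->F
Char 6 ('G'): step: R->5, L=1; G->plug->B->R->F->L->B->refl->H->L'->B->R'->G->plug->B
Char 7 ('B'): step: R->6, L=1; B->plug->G->R->D->L->C->refl->F->L'->H->R'->D->plug->D
Char 8 ('E'): step: R->7, L=1; E->plug->E->R->H->L->F->refl->C->L'->D->R'->H->plug->H
Final: ciphertext=FBAFFBDH, RIGHT=7, LEFT=1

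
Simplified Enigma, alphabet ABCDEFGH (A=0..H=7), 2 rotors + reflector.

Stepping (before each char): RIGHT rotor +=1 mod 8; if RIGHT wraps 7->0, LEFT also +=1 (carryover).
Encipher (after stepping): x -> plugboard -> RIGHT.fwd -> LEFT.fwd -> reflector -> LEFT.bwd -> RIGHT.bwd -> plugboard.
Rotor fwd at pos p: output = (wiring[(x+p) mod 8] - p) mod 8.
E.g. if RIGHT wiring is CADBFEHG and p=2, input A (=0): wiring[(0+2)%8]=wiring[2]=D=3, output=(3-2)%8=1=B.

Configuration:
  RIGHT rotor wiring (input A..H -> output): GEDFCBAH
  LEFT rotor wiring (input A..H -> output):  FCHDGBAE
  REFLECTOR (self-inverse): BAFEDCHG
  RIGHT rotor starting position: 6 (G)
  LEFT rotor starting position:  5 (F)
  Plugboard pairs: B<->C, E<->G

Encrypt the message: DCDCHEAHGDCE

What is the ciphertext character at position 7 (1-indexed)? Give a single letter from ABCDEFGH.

Char 1 ('D'): step: R->7, L=5; D->plug->D->R->E->L->F->refl->C->L'->F->R'->C->plug->B
Char 2 ('C'): step: R->0, L->6 (L advanced); C->plug->B->R->E->L->B->refl->A->L'->G->R'->A->plug->A
Char 3 ('D'): step: R->1, L=6; D->plug->D->R->B->L->G->refl->H->L'->C->R'->B->plug->C
Char 4 ('C'): step: R->2, L=6; C->plug->B->R->D->L->E->refl->D->L'->H->R'->D->plug->D
Char 5 ('H'): step: R->3, L=6; H->plug->H->R->A->L->C->refl->F->L'->F->R'->D->plug->D
Char 6 ('E'): step: R->4, L=6; E->plug->G->R->H->L->D->refl->E->L'->D->R'->D->plug->D
Char 7 ('A'): step: R->5, L=6; A->plug->A->R->E->L->B->refl->A->L'->G->R'->F->plug->F

F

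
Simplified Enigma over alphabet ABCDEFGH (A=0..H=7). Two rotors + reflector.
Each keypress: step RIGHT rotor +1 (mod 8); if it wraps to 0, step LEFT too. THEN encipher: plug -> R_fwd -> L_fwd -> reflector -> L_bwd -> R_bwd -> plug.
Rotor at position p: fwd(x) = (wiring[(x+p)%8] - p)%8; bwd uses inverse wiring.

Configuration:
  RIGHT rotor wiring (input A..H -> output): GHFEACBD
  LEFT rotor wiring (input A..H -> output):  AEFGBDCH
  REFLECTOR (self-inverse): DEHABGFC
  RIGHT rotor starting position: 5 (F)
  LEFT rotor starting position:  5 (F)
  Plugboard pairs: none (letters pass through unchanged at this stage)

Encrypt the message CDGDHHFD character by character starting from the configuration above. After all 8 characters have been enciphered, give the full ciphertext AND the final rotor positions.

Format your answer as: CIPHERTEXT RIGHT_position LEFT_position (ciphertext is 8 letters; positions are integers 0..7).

Answer: DBECCGDF 5 6

Derivation:
Char 1 ('C'): step: R->6, L=5; C->plug->C->R->A->L->G->refl->F->L'->B->R'->D->plug->D
Char 2 ('D'): step: R->7, L=5; D->plug->D->R->G->L->B->refl->E->L'->H->R'->B->plug->B
Char 3 ('G'): step: R->0, L->6 (L advanced); G->plug->G->R->B->L->B->refl->E->L'->A->R'->E->plug->E
Char 4 ('D'): step: R->1, L=6; D->plug->D->R->H->L->F->refl->G->L'->D->R'->C->plug->C
Char 5 ('H'): step: R->2, L=6; H->plug->H->R->F->L->A->refl->D->L'->G->R'->C->plug->C
Char 6 ('H'): step: R->3, L=6; H->plug->H->R->C->L->C->refl->H->L'->E->R'->G->plug->G
Char 7 ('F'): step: R->4, L=6; F->plug->F->R->D->L->G->refl->F->L'->H->R'->D->plug->D
Char 8 ('D'): step: R->5, L=6; D->plug->D->R->B->L->B->refl->E->L'->A->R'->F->plug->F
Final: ciphertext=DBECCGDF, RIGHT=5, LEFT=6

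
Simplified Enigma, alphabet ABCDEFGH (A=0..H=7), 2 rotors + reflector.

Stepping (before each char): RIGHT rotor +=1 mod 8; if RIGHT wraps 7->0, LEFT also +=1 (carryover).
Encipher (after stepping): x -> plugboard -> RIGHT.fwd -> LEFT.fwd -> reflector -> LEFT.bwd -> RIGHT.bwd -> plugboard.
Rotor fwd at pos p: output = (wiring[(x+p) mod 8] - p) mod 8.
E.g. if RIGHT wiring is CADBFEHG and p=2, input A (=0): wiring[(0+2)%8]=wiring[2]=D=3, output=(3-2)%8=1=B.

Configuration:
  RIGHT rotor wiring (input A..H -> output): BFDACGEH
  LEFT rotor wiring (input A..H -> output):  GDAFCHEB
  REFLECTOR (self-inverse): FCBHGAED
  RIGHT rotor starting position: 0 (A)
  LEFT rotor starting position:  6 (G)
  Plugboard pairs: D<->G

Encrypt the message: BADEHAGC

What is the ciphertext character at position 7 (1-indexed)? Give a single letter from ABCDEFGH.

Char 1 ('B'): step: R->1, L=6; B->plug->B->R->C->L->A->refl->F->L'->D->R'->F->plug->F
Char 2 ('A'): step: R->2, L=6; A->plug->A->R->B->L->D->refl->H->L'->F->R'->F->plug->F
Char 3 ('D'): step: R->3, L=6; D->plug->G->R->C->L->A->refl->F->L'->D->R'->C->plug->C
Char 4 ('E'): step: R->4, L=6; E->plug->E->R->F->L->H->refl->D->L'->B->R'->F->plug->F
Char 5 ('H'): step: R->5, L=6; H->plug->H->R->F->L->H->refl->D->L'->B->R'->A->plug->A
Char 6 ('A'): step: R->6, L=6; A->plug->A->R->G->L->E->refl->G->L'->A->R'->H->plug->H
Char 7 ('G'): step: R->7, L=6; G->plug->D->R->E->L->C->refl->B->L'->H->R'->G->plug->D

D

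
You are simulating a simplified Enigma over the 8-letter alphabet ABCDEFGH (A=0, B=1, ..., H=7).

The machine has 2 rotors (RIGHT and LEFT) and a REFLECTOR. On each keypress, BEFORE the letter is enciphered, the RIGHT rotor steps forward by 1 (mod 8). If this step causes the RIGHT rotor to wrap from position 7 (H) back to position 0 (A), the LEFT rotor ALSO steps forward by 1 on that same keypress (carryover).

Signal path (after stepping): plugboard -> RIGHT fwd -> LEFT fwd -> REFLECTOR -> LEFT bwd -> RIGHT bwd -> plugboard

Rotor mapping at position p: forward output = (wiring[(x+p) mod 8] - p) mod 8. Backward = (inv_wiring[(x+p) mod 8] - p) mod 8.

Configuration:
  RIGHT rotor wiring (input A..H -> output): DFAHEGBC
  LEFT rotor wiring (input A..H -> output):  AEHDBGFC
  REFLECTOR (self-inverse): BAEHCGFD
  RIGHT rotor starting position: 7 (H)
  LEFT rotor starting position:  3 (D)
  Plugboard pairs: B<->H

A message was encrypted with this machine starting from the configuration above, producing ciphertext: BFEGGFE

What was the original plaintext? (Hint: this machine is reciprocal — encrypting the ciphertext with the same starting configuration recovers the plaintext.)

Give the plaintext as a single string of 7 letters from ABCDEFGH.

Answer: HDABFEC

Derivation:
Char 1 ('B'): step: R->0, L->4 (L advanced); B->plug->H->R->C->L->B->refl->A->L'->F->R'->B->plug->H
Char 2 ('F'): step: R->1, L=4; F->plug->F->R->A->L->F->refl->G->L'->D->R'->D->plug->D
Char 3 ('E'): step: R->2, L=4; E->plug->E->R->H->L->H->refl->D->L'->G->R'->A->plug->A
Char 4 ('G'): step: R->3, L=4; G->plug->G->R->C->L->B->refl->A->L'->F->R'->H->plug->B
Char 5 ('G'): step: R->4, L=4; G->plug->G->R->E->L->E->refl->C->L'->B->R'->F->plug->F
Char 6 ('F'): step: R->5, L=4; F->plug->F->R->D->L->G->refl->F->L'->A->R'->E->plug->E
Char 7 ('E'): step: R->6, L=4; E->plug->E->R->C->L->B->refl->A->L'->F->R'->C->plug->C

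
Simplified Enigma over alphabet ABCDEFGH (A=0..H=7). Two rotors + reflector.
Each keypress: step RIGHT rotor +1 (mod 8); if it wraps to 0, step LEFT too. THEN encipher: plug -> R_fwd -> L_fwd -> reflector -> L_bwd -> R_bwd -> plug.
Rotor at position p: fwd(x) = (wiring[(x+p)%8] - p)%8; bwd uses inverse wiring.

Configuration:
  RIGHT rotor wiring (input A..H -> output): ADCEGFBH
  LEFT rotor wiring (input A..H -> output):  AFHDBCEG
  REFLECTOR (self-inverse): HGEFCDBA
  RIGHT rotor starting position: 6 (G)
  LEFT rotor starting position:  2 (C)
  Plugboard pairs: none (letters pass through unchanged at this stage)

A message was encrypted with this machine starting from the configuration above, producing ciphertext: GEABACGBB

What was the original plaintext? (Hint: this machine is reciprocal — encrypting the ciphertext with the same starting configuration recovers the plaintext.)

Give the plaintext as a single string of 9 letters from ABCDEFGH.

Answer: BHFABEEAD

Derivation:
Char 1 ('G'): step: R->7, L=2; G->plug->G->R->G->L->G->refl->B->L'->B->R'->B->plug->B
Char 2 ('E'): step: R->0, L->3 (L advanced); E->plug->E->R->G->L->C->refl->E->L'->H->R'->H->plug->H
Char 3 ('A'): step: R->1, L=3; A->plug->A->R->C->L->H->refl->A->L'->A->R'->F->plug->F
Char 4 ('B'): step: R->2, L=3; B->plug->B->R->C->L->H->refl->A->L'->A->R'->A->plug->A
Char 5 ('A'): step: R->3, L=3; A->plug->A->R->B->L->G->refl->B->L'->D->R'->B->plug->B
Char 6 ('C'): step: R->4, L=3; C->plug->C->R->F->L->F->refl->D->L'->E->R'->E->plug->E
Char 7 ('G'): step: R->5, L=3; G->plug->G->R->H->L->E->refl->C->L'->G->R'->E->plug->E
Char 8 ('B'): step: R->6, L=3; B->plug->B->R->B->L->G->refl->B->L'->D->R'->A->plug->A
Char 9 ('B'): step: R->7, L=3; B->plug->B->R->B->L->G->refl->B->L'->D->R'->D->plug->D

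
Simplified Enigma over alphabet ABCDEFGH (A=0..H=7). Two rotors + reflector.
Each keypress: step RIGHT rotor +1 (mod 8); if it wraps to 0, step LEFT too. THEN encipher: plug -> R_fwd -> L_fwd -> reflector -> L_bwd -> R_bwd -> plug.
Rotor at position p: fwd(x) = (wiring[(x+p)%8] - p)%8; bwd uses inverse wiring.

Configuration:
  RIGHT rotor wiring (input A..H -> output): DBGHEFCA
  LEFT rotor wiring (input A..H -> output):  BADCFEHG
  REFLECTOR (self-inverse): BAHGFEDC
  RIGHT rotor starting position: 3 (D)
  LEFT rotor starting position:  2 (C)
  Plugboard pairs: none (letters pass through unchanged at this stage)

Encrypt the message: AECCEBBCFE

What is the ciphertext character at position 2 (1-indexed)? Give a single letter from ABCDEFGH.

Char 1 ('A'): step: R->4, L=2; A->plug->A->R->A->L->B->refl->A->L'->B->R'->B->plug->B
Char 2 ('E'): step: R->5, L=2; E->plug->E->R->E->L->F->refl->E->L'->F->R'->B->plug->B

B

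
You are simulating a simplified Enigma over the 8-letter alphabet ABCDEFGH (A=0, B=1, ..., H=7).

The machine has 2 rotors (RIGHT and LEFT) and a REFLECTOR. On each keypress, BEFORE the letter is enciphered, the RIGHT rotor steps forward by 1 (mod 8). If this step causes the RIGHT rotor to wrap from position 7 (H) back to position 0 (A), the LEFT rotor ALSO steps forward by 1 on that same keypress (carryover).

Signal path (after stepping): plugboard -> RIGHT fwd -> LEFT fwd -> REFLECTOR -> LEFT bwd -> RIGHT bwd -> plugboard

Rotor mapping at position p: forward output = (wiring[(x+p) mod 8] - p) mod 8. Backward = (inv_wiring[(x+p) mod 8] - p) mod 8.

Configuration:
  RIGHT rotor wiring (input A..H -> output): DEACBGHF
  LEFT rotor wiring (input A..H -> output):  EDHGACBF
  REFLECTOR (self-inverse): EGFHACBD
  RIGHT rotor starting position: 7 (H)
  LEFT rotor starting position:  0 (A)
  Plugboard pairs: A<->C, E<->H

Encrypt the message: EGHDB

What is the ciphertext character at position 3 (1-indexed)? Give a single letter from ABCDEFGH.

Char 1 ('E'): step: R->0, L->1 (L advanced); E->plug->H->R->F->L->A->refl->E->L'->G->R'->F->plug->F
Char 2 ('G'): step: R->1, L=1; G->plug->G->R->E->L->B->refl->G->L'->B->R'->C->plug->A
Char 3 ('H'): step: R->2, L=1; H->plug->E->R->F->L->A->refl->E->L'->G->R'->A->plug->C

C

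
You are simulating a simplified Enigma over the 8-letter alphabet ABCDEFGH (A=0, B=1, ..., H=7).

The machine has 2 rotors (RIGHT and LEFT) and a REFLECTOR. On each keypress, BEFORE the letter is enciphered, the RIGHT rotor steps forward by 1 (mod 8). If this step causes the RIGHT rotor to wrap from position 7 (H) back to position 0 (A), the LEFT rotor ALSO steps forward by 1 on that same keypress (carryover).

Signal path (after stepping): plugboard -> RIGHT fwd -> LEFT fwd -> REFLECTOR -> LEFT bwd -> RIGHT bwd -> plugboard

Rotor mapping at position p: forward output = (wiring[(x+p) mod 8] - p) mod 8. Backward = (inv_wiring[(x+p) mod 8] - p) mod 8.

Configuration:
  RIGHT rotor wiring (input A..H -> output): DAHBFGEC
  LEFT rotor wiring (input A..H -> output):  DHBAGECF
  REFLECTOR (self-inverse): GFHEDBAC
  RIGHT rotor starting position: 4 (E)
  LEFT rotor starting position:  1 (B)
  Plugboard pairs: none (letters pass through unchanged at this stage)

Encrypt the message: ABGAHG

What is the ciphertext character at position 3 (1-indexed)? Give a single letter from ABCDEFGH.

Char 1 ('A'): step: R->5, L=1; A->plug->A->R->B->L->A->refl->G->L'->A->R'->H->plug->H
Char 2 ('B'): step: R->6, L=1; B->plug->B->R->E->L->D->refl->E->L'->G->R'->A->plug->A
Char 3 ('G'): step: R->7, L=1; G->plug->G->R->H->L->C->refl->H->L'->C->R'->E->plug->E

E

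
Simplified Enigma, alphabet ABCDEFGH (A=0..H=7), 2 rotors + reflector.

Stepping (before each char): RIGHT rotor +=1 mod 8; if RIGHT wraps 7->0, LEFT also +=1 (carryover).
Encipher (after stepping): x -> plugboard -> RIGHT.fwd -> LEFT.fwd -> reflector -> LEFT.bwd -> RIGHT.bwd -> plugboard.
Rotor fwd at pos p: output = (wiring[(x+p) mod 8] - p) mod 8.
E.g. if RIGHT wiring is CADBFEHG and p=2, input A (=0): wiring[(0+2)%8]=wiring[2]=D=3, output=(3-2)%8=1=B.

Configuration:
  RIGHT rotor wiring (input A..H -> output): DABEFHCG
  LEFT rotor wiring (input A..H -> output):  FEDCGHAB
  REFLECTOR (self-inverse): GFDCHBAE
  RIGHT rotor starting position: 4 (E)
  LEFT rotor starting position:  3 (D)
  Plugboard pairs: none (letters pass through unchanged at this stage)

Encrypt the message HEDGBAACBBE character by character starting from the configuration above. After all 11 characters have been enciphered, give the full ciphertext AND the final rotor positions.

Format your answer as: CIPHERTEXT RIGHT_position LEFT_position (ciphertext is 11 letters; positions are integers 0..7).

Char 1 ('H'): step: R->5, L=3; H->plug->H->R->A->L->H->refl->E->L'->C->R'->A->plug->A
Char 2 ('E'): step: R->6, L=3; E->plug->E->R->D->L->F->refl->B->L'->G->R'->F->plug->F
Char 3 ('D'): step: R->7, L=3; D->plug->D->R->C->L->E->refl->H->L'->A->R'->G->plug->G
Char 4 ('G'): step: R->0, L->4 (L advanced); G->plug->G->R->C->L->E->refl->H->L'->G->R'->H->plug->H
Char 5 ('B'): step: R->1, L=4; B->plug->B->R->A->L->C->refl->D->L'->B->R'->F->plug->F
Char 6 ('A'): step: R->2, L=4; A->plug->A->R->H->L->G->refl->A->L'->F->R'->D->plug->D
Char 7 ('A'): step: R->3, L=4; A->plug->A->R->B->L->D->refl->C->L'->A->R'->F->plug->F
Char 8 ('C'): step: R->4, L=4; C->plug->C->R->G->L->H->refl->E->L'->C->R'->D->plug->D
Char 9 ('B'): step: R->5, L=4; B->plug->B->R->F->L->A->refl->G->L'->H->R'->G->plug->G
Char 10 ('B'): step: R->6, L=4; B->plug->B->R->A->L->C->refl->D->L'->B->R'->H->plug->H
Char 11 ('E'): step: R->7, L=4; E->plug->E->R->F->L->A->refl->G->L'->H->R'->A->plug->A
Final: ciphertext=AFGHFDFDGHA, RIGHT=7, LEFT=4

Answer: AFGHFDFDGHA 7 4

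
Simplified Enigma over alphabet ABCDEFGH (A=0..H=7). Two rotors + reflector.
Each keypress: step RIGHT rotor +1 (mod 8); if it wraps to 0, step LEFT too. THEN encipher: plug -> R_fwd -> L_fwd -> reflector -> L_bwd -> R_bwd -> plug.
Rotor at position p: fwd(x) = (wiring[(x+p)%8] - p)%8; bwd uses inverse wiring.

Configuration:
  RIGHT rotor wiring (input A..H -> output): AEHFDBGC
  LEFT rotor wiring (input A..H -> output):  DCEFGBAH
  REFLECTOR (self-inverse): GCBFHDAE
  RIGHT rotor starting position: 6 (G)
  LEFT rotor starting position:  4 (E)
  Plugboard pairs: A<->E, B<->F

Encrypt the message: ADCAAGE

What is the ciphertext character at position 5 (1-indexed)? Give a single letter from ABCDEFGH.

Char 1 ('A'): step: R->7, L=4; A->plug->E->R->G->L->A->refl->G->L'->F->R'->C->plug->C
Char 2 ('D'): step: R->0, L->5 (L advanced); D->plug->D->R->F->L->H->refl->E->L'->A->R'->A->plug->E
Char 3 ('C'): step: R->1, L=5; C->plug->C->R->E->L->F->refl->D->L'->B->R'->G->plug->G
Char 4 ('A'): step: R->2, L=5; A->plug->E->R->E->L->F->refl->D->L'->B->R'->C->plug->C
Char 5 ('A'): step: R->3, L=5; A->plug->E->R->H->L->B->refl->C->L'->C->R'->A->plug->E

E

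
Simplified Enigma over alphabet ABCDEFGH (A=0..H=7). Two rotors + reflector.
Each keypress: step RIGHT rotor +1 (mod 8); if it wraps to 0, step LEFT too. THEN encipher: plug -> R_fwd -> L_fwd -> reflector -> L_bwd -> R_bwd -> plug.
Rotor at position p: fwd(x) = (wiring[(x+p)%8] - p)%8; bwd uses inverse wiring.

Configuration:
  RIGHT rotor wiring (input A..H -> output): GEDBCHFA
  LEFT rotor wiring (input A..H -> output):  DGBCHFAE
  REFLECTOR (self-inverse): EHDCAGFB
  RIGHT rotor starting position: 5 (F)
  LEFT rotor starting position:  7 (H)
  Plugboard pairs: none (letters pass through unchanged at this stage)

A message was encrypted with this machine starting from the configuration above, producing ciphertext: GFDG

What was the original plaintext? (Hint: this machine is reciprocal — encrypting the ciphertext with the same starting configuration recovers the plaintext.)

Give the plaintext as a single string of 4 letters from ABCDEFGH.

Answer: FDGE

Derivation:
Char 1 ('G'): step: R->6, L=7; G->plug->G->R->E->L->D->refl->C->L'->D->R'->F->plug->F
Char 2 ('F'): step: R->7, L=7; F->plug->F->R->D->L->C->refl->D->L'->E->R'->D->plug->D
Char 3 ('D'): step: R->0, L->0 (L advanced); D->plug->D->R->B->L->G->refl->F->L'->F->R'->G->plug->G
Char 4 ('G'): step: R->1, L=0; G->plug->G->R->H->L->E->refl->A->L'->G->R'->E->plug->E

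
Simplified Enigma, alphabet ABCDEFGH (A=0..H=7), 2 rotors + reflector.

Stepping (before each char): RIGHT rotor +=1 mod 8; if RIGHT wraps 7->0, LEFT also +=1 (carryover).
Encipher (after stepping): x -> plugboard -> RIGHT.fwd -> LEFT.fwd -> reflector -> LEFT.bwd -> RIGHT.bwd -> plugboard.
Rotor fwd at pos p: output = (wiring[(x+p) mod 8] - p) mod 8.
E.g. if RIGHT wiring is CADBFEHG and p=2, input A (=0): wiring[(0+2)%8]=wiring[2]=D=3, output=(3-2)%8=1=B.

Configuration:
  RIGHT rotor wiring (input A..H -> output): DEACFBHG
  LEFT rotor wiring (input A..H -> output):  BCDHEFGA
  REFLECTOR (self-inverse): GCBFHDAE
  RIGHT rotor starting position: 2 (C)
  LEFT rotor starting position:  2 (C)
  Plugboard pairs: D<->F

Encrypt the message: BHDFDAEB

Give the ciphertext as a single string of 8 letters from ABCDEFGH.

Answer: DGCDBBDA

Derivation:
Char 1 ('B'): step: R->3, L=2; B->plug->B->R->C->L->C->refl->B->L'->A->R'->F->plug->D
Char 2 ('H'): step: R->4, L=2; H->plug->H->R->G->L->H->refl->E->L'->E->R'->G->plug->G
Char 3 ('D'): step: R->5, L=2; D->plug->F->R->D->L->D->refl->F->L'->B->R'->C->plug->C
Char 4 ('F'): step: R->6, L=2; F->plug->D->R->G->L->H->refl->E->L'->E->R'->F->plug->D
Char 5 ('D'): step: R->7, L=2; D->plug->F->R->G->L->H->refl->E->L'->E->R'->B->plug->B
Char 6 ('A'): step: R->0, L->3 (L advanced); A->plug->A->R->D->L->D->refl->F->L'->E->R'->B->plug->B
Char 7 ('E'): step: R->1, L=3; E->plug->E->R->A->L->E->refl->H->L'->G->R'->F->plug->D
Char 8 ('B'): step: R->2, L=3; B->plug->B->R->A->L->E->refl->H->L'->G->R'->A->plug->A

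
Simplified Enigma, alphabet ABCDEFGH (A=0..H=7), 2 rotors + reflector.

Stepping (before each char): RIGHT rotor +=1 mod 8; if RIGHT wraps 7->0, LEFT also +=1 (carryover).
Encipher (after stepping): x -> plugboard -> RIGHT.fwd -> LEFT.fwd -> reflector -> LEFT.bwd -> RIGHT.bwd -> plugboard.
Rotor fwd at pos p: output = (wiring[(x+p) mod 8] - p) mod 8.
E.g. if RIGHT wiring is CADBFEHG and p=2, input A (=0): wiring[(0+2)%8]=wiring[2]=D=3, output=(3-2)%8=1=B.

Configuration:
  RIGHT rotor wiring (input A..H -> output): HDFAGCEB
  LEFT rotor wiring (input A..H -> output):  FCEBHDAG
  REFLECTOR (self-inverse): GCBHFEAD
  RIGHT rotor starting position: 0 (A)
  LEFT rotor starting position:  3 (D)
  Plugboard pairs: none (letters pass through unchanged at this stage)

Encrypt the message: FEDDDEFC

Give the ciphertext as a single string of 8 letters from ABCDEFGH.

Answer: EDBFFDHE

Derivation:
Char 1 ('F'): step: R->1, L=3; F->plug->F->R->D->L->F->refl->E->L'->B->R'->E->plug->E
Char 2 ('E'): step: R->2, L=3; E->plug->E->R->C->L->A->refl->G->L'->A->R'->D->plug->D
Char 3 ('D'): step: R->3, L=3; D->plug->D->R->B->L->E->refl->F->L'->D->R'->B->plug->B
Char 4 ('D'): step: R->4, L=3; D->plug->D->R->F->L->C->refl->B->L'->H->R'->F->plug->F
Char 5 ('D'): step: R->5, L=3; D->plug->D->R->C->L->A->refl->G->L'->A->R'->F->plug->F
Char 6 ('E'): step: R->6, L=3; E->plug->E->R->H->L->B->refl->C->L'->F->R'->D->plug->D
Char 7 ('F'): step: R->7, L=3; F->plug->F->R->H->L->B->refl->C->L'->F->R'->H->plug->H
Char 8 ('C'): step: R->0, L->4 (L advanced); C->plug->C->R->F->L->G->refl->A->L'->G->R'->E->plug->E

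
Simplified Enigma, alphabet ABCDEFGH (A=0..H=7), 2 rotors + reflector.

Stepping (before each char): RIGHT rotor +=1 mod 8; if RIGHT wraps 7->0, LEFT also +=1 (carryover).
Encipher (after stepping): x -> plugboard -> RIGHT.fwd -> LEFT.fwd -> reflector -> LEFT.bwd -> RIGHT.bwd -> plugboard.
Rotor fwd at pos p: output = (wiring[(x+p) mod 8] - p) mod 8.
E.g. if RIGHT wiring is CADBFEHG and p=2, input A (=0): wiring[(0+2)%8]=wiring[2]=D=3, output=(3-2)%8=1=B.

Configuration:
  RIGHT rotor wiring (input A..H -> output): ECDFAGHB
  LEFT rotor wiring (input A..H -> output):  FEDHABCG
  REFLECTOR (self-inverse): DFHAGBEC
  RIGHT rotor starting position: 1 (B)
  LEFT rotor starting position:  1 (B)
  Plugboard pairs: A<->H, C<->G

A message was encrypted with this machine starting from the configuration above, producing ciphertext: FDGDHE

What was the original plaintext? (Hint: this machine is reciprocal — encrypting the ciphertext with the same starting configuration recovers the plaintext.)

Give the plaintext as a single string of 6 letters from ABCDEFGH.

Answer: CAABBB

Derivation:
Char 1 ('F'): step: R->2, L=1; F->plug->F->R->H->L->E->refl->G->L'->C->R'->G->plug->C
Char 2 ('D'): step: R->3, L=1; D->plug->D->R->E->L->A->refl->D->L'->A->R'->H->plug->A
Char 3 ('G'): step: R->4, L=1; G->plug->C->R->D->L->H->refl->C->L'->B->R'->H->plug->A
Char 4 ('D'): step: R->5, L=1; D->plug->D->R->H->L->E->refl->G->L'->C->R'->B->plug->B
Char 5 ('H'): step: R->6, L=1; H->plug->A->R->B->L->C->refl->H->L'->D->R'->B->plug->B
Char 6 ('E'): step: R->7, L=1; E->plug->E->R->G->L->F->refl->B->L'->F->R'->B->plug->B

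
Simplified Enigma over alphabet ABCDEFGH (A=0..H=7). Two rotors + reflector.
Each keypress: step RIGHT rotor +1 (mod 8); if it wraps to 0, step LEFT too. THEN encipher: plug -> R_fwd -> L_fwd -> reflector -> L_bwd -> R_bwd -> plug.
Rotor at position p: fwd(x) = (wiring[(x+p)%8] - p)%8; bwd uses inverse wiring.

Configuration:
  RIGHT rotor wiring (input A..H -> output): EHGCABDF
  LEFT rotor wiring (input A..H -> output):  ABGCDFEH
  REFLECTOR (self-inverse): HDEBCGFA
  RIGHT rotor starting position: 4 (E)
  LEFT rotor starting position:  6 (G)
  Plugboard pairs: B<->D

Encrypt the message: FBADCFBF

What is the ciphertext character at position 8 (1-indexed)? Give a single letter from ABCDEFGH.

Char 1 ('F'): step: R->5, L=6; F->plug->F->R->B->L->B->refl->D->L'->D->R'->H->plug->H
Char 2 ('B'): step: R->6, L=6; B->plug->D->R->B->L->B->refl->D->L'->D->R'->H->plug->H
Char 3 ('A'): step: R->7, L=6; A->plug->A->R->G->L->F->refl->G->L'->A->R'->C->plug->C
Char 4 ('D'): step: R->0, L->7 (L advanced); D->plug->B->R->H->L->F->refl->G->L'->G->R'->C->plug->C
Char 5 ('C'): step: R->1, L=7; C->plug->C->R->B->L->B->refl->D->L'->E->R'->G->plug->G
Char 6 ('F'): step: R->2, L=7; F->plug->F->R->D->L->H->refl->A->L'->A->R'->B->plug->D
Char 7 ('B'): step: R->3, L=7; B->plug->D->R->A->L->A->refl->H->L'->D->R'->H->plug->H
Char 8 ('F'): step: R->4, L=7; F->plug->F->R->D->L->H->refl->A->L'->A->R'->E->plug->E

E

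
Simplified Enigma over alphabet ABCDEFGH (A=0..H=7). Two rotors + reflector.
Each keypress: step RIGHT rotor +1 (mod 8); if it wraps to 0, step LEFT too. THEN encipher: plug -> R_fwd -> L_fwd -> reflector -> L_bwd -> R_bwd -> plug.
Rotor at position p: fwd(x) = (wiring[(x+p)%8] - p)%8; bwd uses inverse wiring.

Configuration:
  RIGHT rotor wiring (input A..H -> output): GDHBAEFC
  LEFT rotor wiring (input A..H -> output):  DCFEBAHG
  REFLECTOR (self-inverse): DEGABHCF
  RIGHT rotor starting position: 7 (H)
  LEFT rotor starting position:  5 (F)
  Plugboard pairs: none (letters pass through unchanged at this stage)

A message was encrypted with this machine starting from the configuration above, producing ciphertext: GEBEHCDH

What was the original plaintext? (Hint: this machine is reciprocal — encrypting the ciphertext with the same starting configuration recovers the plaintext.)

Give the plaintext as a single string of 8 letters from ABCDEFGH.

Answer: CCABFAAF

Derivation:
Char 1 ('G'): step: R->0, L->6 (L advanced); G->plug->G->R->F->L->G->refl->C->L'->H->R'->C->plug->C
Char 2 ('E'): step: R->1, L=6; E->plug->E->R->D->L->E->refl->B->L'->A->R'->C->plug->C
Char 3 ('B'): step: R->2, L=6; B->plug->B->R->H->L->C->refl->G->L'->F->R'->A->plug->A
Char 4 ('E'): step: R->3, L=6; E->plug->E->R->H->L->C->refl->G->L'->F->R'->B->plug->B
Char 5 ('H'): step: R->4, L=6; H->plug->H->R->F->L->G->refl->C->L'->H->R'->F->plug->F
Char 6 ('C'): step: R->5, L=6; C->plug->C->R->F->L->G->refl->C->L'->H->R'->A->plug->A
Char 7 ('D'): step: R->6, L=6; D->plug->D->R->F->L->G->refl->C->L'->H->R'->A->plug->A
Char 8 ('H'): step: R->7, L=6; H->plug->H->R->G->L->D->refl->A->L'->B->R'->F->plug->F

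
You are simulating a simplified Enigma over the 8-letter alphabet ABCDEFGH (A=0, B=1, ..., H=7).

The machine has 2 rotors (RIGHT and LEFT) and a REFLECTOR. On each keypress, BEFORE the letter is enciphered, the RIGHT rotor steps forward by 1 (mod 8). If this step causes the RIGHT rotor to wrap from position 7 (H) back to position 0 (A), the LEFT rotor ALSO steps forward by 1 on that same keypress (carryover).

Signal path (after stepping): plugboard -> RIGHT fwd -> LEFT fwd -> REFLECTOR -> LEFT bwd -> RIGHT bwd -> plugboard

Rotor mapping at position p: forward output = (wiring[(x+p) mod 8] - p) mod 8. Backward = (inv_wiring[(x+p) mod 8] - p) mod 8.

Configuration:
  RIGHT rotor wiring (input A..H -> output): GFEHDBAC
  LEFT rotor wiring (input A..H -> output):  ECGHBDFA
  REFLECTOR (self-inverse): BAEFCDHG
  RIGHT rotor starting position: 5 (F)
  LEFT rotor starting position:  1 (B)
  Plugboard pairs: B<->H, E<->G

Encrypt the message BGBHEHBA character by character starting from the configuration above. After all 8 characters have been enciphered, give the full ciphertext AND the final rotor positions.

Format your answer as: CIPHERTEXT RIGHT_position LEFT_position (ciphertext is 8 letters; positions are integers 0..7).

Answer: CAHFCCAD 5 2

Derivation:
Char 1 ('B'): step: R->6, L=1; B->plug->H->R->D->L->A->refl->B->L'->A->R'->C->plug->C
Char 2 ('G'): step: R->7, L=1; G->plug->E->R->A->L->B->refl->A->L'->D->R'->A->plug->A
Char 3 ('B'): step: R->0, L->2 (L advanced); B->plug->H->R->C->L->H->refl->G->L'->F->R'->B->plug->H
Char 4 ('H'): step: R->1, L=2; H->plug->B->R->D->L->B->refl->A->L'->H->R'->F->plug->F
Char 5 ('E'): step: R->2, L=2; E->plug->G->R->E->L->D->refl->F->L'->B->R'->C->plug->C
Char 6 ('H'): step: R->3, L=2; H->plug->B->R->A->L->E->refl->C->L'->G->R'->C->plug->C
Char 7 ('B'): step: R->4, L=2; B->plug->H->R->D->L->B->refl->A->L'->H->R'->A->plug->A
Char 8 ('A'): step: R->5, L=2; A->plug->A->R->E->L->D->refl->F->L'->B->R'->D->plug->D
Final: ciphertext=CAHFCCAD, RIGHT=5, LEFT=2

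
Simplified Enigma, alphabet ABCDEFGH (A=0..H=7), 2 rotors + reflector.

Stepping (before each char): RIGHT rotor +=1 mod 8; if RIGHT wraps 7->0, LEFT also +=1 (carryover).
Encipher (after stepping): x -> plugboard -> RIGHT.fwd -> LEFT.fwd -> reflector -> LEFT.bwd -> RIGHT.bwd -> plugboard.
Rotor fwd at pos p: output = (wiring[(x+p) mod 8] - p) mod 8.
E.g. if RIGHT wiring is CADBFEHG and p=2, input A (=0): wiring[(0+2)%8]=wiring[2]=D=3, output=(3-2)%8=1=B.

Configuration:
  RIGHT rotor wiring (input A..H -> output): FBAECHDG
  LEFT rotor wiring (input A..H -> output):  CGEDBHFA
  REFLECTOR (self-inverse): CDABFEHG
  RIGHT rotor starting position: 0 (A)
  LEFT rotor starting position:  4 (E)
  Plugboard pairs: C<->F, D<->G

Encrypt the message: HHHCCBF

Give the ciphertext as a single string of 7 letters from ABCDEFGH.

Char 1 ('H'): step: R->1, L=4; H->plug->H->R->E->L->G->refl->H->L'->H->R'->B->plug->B
Char 2 ('H'): step: R->2, L=4; H->plug->H->R->H->L->H->refl->G->L'->E->R'->F->plug->C
Char 3 ('H'): step: R->3, L=4; H->plug->H->R->F->L->C->refl->A->L'->G->R'->G->plug->D
Char 4 ('C'): step: R->4, L=4; C->plug->F->R->F->L->C->refl->A->L'->G->R'->A->plug->A
Char 5 ('C'): step: R->5, L=4; C->plug->F->R->D->L->E->refl->F->L'->A->R'->D->plug->G
Char 6 ('B'): step: R->6, L=4; B->plug->B->R->A->L->F->refl->E->L'->D->R'->D->plug->G
Char 7 ('F'): step: R->7, L=4; F->plug->C->R->C->L->B->refl->D->L'->B->R'->D->plug->G

Answer: BCDAGGG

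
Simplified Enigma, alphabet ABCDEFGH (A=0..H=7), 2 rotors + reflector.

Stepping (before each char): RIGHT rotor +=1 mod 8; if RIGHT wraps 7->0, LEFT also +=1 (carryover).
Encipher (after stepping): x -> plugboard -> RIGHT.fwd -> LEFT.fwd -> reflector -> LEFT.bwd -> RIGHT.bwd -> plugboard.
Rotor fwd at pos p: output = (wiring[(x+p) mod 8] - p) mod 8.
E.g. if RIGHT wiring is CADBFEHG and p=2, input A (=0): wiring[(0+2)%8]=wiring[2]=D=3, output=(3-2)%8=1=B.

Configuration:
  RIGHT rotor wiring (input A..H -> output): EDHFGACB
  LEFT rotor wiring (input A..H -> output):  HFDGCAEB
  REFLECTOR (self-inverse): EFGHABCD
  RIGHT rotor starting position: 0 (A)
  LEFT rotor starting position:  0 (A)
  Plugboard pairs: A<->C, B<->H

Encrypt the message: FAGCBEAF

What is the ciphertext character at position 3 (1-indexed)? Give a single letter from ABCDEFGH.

Char 1 ('F'): step: R->1, L=0; F->plug->F->R->B->L->F->refl->B->L'->H->R'->E->plug->E
Char 2 ('A'): step: R->2, L=0; A->plug->C->R->E->L->C->refl->G->L'->D->R'->B->plug->H
Char 3 ('G'): step: R->3, L=0; G->plug->G->R->A->L->H->refl->D->L'->C->R'->A->plug->C

C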